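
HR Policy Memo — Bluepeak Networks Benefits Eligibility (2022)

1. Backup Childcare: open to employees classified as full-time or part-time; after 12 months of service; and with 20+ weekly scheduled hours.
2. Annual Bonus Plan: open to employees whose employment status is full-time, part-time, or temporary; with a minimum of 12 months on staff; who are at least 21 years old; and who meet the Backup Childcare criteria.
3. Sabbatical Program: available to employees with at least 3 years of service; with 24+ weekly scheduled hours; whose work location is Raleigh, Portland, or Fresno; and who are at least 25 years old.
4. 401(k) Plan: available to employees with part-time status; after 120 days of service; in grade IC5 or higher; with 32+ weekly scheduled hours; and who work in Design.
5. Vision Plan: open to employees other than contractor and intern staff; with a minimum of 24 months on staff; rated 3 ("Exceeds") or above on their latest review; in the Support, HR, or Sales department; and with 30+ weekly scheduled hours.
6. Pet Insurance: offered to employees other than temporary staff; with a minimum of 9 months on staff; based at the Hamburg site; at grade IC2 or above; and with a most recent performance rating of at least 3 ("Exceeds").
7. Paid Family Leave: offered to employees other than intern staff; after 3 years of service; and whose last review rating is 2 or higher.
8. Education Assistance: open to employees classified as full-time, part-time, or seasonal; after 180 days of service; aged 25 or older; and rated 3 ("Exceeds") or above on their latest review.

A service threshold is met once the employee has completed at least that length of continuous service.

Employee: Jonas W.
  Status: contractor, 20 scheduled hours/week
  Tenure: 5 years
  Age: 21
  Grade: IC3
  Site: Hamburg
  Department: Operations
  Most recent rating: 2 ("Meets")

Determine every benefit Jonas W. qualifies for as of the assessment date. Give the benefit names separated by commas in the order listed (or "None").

Paid Family Leave

Backup Childcare — status contractor ✗ (requires full-time or part-time) → not eligible.
Annual Bonus Plan — status contractor ✗ (requires full-time, part-time, or temporary) → not eligible.
Sabbatical Program — service 5 years ≥ 3 years ✓; 20 hrs/wk < 24 ✗ → not eligible.
401(k) Plan — status contractor ✗ (requires part-time) → not eligible.
Vision Plan — status contractor ✗ (excluded) → not eligible.
Pet Insurance — status contractor ✓ (not excluded); service 5 years ≥ 9 months (≈270 days) ✓; site Hamburg ✓; grade IC3 ≥ IC2 ✓; rating 2 < 3 ✗ → not eligible.
Paid Family Leave — status contractor ✓ (not excluded); service 5 years ≥ 3 years ✓; rating 2 ≥ 2 ✓ → eligible.
Education Assistance — status contractor ✗ (requires full-time, part-time, or seasonal) → not eligible.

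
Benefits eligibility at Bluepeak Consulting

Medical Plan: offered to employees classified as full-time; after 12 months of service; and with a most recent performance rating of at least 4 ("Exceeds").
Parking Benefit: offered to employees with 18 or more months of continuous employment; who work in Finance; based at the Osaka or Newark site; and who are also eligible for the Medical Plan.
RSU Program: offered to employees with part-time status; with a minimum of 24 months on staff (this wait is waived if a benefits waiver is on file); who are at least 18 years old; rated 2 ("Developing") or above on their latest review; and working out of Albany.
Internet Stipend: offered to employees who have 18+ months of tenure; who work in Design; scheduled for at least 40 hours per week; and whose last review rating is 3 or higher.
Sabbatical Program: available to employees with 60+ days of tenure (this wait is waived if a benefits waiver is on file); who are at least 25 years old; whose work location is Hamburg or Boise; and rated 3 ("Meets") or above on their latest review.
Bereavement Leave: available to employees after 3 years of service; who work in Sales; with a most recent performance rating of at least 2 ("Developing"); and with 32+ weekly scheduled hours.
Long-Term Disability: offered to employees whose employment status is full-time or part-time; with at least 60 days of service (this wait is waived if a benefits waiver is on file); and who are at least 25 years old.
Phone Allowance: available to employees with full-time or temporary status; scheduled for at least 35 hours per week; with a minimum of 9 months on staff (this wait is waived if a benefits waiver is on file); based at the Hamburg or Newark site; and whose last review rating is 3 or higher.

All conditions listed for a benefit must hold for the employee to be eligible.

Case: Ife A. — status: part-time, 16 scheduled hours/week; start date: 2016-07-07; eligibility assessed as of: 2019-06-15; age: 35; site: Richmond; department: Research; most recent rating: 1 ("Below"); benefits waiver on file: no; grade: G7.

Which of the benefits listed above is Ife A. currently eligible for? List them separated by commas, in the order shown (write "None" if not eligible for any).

Service from 2016-07-07 to 2019-06-15: 1073 days.
Medical Plan — status part-time ✗ (requires full-time) → not eligible.
Parking Benefit — service 1073 days ≥ 18 months (≈540 days) ✓; dept Research ✗ → not eligible.
RSU Program — status part-time ✓; no waiver, service 1073 days ≥ 24 months (≈720 days) ✓; age 35 ≥ 18 ✓; rating 1 < 2 ✗ → not eligible.
Internet Stipend — service 1073 days ≥ 18 months (≈540 days) ✓; dept Research ✗ → not eligible.
Sabbatical Program — no waiver, service 1073 days ≥ 60 days ✓; age 35 ≥ 25 ✓; site Richmond ✗ (not Hamburg or Boise) → not eligible.
Bereavement Leave — service 1073 days < 3 years (≈1095 days) ✗ → not eligible.
Long-Term Disability — status part-time ✓; no waiver, service 1073 days ≥ 60 days ✓; age 35 ≥ 25 ✓ → eligible.
Phone Allowance — status part-time ✗ (requires full-time or temporary) → not eligible.

Long-Term Disability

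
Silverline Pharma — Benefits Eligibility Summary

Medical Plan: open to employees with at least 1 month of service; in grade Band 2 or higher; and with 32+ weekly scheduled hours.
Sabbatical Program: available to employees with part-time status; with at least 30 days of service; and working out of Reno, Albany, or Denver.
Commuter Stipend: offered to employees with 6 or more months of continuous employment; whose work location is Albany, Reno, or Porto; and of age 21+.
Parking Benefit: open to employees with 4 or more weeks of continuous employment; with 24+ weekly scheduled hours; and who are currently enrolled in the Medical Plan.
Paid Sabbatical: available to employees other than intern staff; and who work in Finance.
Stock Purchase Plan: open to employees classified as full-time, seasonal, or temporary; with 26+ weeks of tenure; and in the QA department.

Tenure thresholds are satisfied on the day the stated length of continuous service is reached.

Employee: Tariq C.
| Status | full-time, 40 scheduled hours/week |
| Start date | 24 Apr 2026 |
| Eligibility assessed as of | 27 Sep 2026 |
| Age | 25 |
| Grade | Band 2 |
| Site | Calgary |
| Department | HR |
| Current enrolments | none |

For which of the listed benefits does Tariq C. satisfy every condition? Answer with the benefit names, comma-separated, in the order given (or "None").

Service from 24 Apr 2026 to 27 Sep 2026: 156 days.
Medical Plan — service 156 days ≥ 1 month (≈30 days) ✓; grade Band 2 ≥ Band 2 ✓; 40 hrs/wk ≥ 32 ✓ → eligible.
Sabbatical Program — status full-time ✗ (requires part-time) → not eligible.
Commuter Stipend — service 156 days < 6 months (≈180 days) ✗ → not eligible.
Parking Benefit — service 156 days ≥ 4 weeks (≈28 days) ✓; 40 hrs/wk ≥ 24 ✓; not enrolled in Medical Plan ✗ → not eligible.
Paid Sabbatical — status full-time ✓ (not excluded); dept HR ✗ → not eligible.
Stock Purchase Plan — status full-time ✓; service 156 days < 26 weeks (≈182 days) ✗ → not eligible.

Medical Plan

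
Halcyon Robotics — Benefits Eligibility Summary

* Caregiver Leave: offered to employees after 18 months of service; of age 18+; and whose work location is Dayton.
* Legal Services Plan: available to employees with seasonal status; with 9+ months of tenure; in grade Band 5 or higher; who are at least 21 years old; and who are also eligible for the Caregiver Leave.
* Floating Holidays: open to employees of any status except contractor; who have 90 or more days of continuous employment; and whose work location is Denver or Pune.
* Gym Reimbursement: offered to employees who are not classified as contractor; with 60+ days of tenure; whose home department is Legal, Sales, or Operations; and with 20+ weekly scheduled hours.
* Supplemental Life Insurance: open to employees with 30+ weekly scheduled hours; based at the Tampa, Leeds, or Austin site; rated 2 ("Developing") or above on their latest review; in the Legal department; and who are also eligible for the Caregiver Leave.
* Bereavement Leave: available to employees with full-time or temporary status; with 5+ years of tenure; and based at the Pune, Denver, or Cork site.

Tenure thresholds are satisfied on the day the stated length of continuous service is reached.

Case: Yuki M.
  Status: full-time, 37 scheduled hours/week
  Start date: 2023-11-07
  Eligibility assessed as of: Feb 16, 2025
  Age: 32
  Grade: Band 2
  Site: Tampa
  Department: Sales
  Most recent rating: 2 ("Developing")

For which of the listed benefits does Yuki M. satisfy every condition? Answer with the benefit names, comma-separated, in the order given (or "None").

Gym Reimbursement

Service from 2023-11-07 to Feb 16, 2025: 467 days.
Caregiver Leave — service 467 days < 18 months (≈540 days) ✗ → not eligible.
Legal Services Plan — status full-time ✗ (requires seasonal) → not eligible.
Floating Holidays — status full-time ✓ (not excluded); service 467 days ≥ 90 days ✓; site Tampa ✗ (not Denver or Pune) → not eligible.
Gym Reimbursement — status full-time ✓ (not excluded); service 467 days ≥ 60 days ✓; dept Sales ✓; 37 hrs/wk ≥ 20 ✓ → eligible.
Supplemental Life Insurance — 37 hrs/wk ≥ 30 ✓; site Tampa ✓; rating 2 ≥ 2 ✓; dept Sales ✗ → not eligible.
Bereavement Leave — status full-time ✓; service 467 days < 5 years (≈1825 days) ✗ → not eligible.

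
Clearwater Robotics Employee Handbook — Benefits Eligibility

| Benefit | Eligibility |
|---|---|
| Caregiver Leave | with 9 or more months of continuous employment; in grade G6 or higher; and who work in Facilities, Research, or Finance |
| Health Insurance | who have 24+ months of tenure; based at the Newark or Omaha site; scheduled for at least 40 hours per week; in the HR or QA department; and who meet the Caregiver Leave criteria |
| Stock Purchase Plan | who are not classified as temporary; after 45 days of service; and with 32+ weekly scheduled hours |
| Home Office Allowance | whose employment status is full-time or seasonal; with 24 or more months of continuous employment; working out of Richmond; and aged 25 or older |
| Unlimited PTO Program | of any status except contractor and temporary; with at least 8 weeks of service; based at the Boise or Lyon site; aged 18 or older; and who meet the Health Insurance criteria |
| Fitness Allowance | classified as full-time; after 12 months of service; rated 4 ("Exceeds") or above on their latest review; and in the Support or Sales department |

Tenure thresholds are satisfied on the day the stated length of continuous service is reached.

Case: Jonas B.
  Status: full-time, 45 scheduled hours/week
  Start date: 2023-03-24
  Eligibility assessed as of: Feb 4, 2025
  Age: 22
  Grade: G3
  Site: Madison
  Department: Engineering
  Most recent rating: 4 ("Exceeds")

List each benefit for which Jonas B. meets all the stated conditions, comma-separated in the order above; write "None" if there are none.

Stock Purchase Plan

Service from 2023-03-24 to Feb 4, 2025: 683 days.
Caregiver Leave — service 683 days ≥ 9 months (≈270 days) ✓; grade G3 < G6 ✗ → not eligible.
Health Insurance — service 683 days < 24 months (≈720 days) ✗ → not eligible.
Stock Purchase Plan — status full-time ✓ (not excluded); service 683 days ≥ 45 days ✓; 45 hrs/wk ≥ 32 ✓ → eligible.
Home Office Allowance — status full-time ✓; service 683 days < 24 months (≈720 days) ✗ → not eligible.
Unlimited PTO Program — status full-time ✓ (not excluded); service 683 days ≥ 8 weeks (≈56 days) ✓; site Madison ✗ (not Boise or Lyon) → not eligible.
Fitness Allowance — status full-time ✓; service 683 days ≥ 12 months (≈360 days) ✓; rating 4 ≥ 4 ✓; dept Engineering ✗ → not eligible.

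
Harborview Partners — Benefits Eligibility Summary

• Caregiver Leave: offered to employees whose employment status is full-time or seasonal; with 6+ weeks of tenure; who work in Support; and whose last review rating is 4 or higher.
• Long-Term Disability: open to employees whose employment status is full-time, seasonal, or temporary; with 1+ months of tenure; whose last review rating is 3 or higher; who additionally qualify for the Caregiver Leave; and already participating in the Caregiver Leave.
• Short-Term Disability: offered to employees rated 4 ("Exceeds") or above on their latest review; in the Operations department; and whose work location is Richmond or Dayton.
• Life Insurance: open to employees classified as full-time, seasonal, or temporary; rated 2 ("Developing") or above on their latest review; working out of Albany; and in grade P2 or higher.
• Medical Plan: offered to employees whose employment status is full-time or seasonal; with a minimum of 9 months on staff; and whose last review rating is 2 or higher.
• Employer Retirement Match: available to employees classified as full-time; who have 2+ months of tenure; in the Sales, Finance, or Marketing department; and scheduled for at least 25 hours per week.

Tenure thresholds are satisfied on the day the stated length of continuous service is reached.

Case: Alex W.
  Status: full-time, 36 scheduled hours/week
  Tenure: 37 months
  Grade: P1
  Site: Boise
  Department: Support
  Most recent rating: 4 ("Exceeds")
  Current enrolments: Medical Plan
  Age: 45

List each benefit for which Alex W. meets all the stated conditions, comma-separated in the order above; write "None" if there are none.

Caregiver Leave, Medical Plan

Caregiver Leave — status full-time ✓; service 37 months ≥ 6 weeks (≈42 days) ✓; dept Support ✓; rating 4 ≥ 4 ✓ → eligible.
Long-Term Disability — status full-time ✓; service 37 months ≥ 1 month ✓; rating 4 ≥ 3 ✓; eligible for Caregiver Leave ✓; not enrolled in Caregiver Leave ✗ → not eligible.
Short-Term Disability — rating 4 ≥ 4 ✓; dept Support ✗ → not eligible.
Life Insurance — status full-time ✓; rating 4 ≥ 2 ✓; site Boise ✗ (not Albany) → not eligible.
Medical Plan — status full-time ✓; service 37 months ≥ 9 months ✓; rating 4 ≥ 2 ✓ → eligible.
Employer Retirement Match — status full-time ✓; service 37 months ≥ 2 months ✓; dept Support ✗ → not eligible.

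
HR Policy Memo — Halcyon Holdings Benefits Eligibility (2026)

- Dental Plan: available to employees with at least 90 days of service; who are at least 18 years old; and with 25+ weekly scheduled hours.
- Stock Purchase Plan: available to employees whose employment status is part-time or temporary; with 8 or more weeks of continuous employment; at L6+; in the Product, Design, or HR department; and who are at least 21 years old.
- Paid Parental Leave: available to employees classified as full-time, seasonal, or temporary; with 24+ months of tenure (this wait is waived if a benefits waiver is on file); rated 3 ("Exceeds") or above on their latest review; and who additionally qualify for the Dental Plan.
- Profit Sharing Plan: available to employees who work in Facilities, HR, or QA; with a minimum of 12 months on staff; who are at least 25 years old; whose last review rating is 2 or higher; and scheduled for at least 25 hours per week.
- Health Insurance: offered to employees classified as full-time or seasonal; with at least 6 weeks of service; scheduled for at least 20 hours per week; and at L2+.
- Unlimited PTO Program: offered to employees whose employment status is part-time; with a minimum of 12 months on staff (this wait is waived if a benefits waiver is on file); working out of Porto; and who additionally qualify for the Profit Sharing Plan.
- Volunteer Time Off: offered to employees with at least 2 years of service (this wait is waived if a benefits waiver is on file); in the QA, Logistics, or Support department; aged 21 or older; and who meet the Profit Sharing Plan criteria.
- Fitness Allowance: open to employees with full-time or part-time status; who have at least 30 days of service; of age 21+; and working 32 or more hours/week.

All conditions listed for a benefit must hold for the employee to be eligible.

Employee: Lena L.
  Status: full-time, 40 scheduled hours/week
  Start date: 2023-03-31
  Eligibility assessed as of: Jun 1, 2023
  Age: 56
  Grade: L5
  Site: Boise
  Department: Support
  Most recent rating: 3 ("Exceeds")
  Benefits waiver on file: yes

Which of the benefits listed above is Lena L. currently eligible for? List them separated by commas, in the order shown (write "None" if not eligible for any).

Service from 2023-03-31 to Jun 1, 2023: 62 days.
Dental Plan — service 62 days < 90 days ✗ → not eligible.
Stock Purchase Plan — status full-time ✗ (requires part-time or temporary) → not eligible.
Paid Parental Leave — status full-time ✓; benefits waiver on file ✓; rating 3 ≥ 3 ✓; not eligible for Dental Plan ✗ → not eligible.
Profit Sharing Plan — dept Support ✗ → not eligible.
Health Insurance — status full-time ✓; service 62 days ≥ 6 weeks (≈42 days) ✓; 40 hrs/wk ≥ 20 ✓; grade L5 ≥ L2 ✓ → eligible.
Unlimited PTO Program — status full-time ✗ (requires part-time) → not eligible.
Volunteer Time Off — benefits waiver on file ✓; dept Support ✓; age 56 ≥ 21 ✓; not eligible for Profit Sharing Plan ✗ → not eligible.
Fitness Allowance — status full-time ✓; service 62 days ≥ 30 days ✓; age 56 ≥ 21 ✓; 40 hrs/wk ≥ 32 ✓ → eligible.

Health Insurance, Fitness Allowance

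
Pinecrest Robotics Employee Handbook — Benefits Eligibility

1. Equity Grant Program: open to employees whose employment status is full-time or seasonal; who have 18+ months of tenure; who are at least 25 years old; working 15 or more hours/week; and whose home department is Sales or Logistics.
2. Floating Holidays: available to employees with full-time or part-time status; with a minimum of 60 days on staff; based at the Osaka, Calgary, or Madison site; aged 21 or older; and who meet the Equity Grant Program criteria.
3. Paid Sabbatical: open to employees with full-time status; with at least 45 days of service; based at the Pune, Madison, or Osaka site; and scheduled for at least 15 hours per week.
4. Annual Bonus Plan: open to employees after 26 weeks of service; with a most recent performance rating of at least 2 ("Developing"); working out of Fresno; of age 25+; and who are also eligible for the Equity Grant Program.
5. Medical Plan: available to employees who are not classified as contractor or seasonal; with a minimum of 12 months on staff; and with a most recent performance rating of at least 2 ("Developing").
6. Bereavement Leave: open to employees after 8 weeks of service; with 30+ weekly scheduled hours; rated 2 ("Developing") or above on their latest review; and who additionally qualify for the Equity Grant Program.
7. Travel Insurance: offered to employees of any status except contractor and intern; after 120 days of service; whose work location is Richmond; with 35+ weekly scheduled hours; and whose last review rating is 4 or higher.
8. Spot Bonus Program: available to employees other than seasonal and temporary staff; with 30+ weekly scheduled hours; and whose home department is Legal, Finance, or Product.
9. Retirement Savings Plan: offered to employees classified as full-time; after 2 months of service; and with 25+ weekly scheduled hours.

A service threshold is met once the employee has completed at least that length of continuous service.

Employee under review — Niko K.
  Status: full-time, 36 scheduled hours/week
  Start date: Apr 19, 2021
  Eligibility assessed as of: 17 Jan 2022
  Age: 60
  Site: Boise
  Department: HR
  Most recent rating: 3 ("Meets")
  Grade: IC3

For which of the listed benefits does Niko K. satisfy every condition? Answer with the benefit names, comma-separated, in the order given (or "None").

Service from Apr 19, 2021 to 17 Jan 2022: 273 days.
Equity Grant Program — status full-time ✓; service 273 days < 18 months (≈540 days) ✗ → not eligible.
Floating Holidays — status full-time ✓; service 273 days ≥ 60 days ✓; site Boise ✗ (not Osaka, Calgary, or Madison) → not eligible.
Paid Sabbatical — status full-time ✓; service 273 days ≥ 45 days ✓; site Boise ✗ (not Pune, Madison, or Osaka) → not eligible.
Annual Bonus Plan — service 273 days ≥ 26 weeks (≈182 days) ✓; rating 3 ≥ 2 ✓; site Boise ✗ (not Fresno) → not eligible.
Medical Plan — status full-time ✓ (not excluded); service 273 days < 12 months (≈360 days) ✗ → not eligible.
Bereavement Leave — service 273 days ≥ 8 weeks (≈56 days) ✓; 36 hrs/wk ≥ 30 ✓; rating 3 ≥ 2 ✓; not eligible for Equity Grant Program ✗ → not eligible.
Travel Insurance — status full-time ✓ (not excluded); service 273 days ≥ 120 days ✓; site Boise ✗ (not Richmond) → not eligible.
Spot Bonus Program — status full-time ✓ (not excluded); 36 hrs/wk ≥ 30 ✓; dept HR ✗ → not eligible.
Retirement Savings Plan — status full-time ✓; service 273 days ≥ 2 months (≈60 days) ✓; 36 hrs/wk ≥ 25 ✓ → eligible.

Retirement Savings Plan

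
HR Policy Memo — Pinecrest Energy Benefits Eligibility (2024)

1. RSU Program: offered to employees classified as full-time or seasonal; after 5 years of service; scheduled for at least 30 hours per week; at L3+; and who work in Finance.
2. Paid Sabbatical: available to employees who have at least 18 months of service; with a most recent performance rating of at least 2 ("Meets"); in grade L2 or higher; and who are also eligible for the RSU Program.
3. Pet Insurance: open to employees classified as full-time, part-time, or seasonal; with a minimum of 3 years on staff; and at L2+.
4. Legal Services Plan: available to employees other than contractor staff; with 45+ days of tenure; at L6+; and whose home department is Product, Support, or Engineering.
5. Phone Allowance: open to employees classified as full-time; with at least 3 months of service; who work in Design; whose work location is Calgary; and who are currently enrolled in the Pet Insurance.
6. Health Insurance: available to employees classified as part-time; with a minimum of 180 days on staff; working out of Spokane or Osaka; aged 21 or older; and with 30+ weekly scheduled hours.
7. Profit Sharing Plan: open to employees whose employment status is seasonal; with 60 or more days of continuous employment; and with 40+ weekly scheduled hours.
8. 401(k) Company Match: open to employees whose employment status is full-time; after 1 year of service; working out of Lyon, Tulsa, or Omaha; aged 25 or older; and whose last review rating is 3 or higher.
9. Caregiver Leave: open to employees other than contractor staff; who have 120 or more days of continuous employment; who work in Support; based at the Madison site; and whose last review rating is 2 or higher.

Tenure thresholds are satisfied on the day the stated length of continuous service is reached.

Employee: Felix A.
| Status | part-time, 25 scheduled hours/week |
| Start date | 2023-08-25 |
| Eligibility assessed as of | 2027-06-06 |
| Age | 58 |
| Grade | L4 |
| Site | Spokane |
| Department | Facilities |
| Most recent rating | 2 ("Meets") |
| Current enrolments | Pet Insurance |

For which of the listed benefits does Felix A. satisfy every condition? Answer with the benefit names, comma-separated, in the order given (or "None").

Service from 2023-08-25 to 2027-06-06: 1381 days.
RSU Program — status part-time ✗ (requires full-time or seasonal) → not eligible.
Paid Sabbatical — service 1381 days ≥ 18 months (≈540 days) ✓; rating 2 ≥ 2 ✓; grade L4 ≥ L2 ✓; not eligible for RSU Program ✗ → not eligible.
Pet Insurance — status part-time ✓; service 1381 days ≥ 3 years (≈1095 days) ✓; grade L4 ≥ L2 ✓ → eligible.
Legal Services Plan — status part-time ✓ (not excluded); service 1381 days ≥ 45 days ✓; grade L4 < L6 ✗ → not eligible.
Phone Allowance — status part-time ✗ (requires full-time) → not eligible.
Health Insurance — status part-time ✓; service 1381 days ≥ 180 days ✓; site Spokane ✓; age 58 ≥ 21 ✓; 25 hrs/wk < 30 ✗ → not eligible.
Profit Sharing Plan — status part-time ✗ (requires seasonal) → not eligible.
401(k) Company Match — status part-time ✗ (requires full-time) → not eligible.
Caregiver Leave — status part-time ✓ (not excluded); service 1381 days ≥ 120 days ✓; dept Facilities ✗ → not eligible.

Pet Insurance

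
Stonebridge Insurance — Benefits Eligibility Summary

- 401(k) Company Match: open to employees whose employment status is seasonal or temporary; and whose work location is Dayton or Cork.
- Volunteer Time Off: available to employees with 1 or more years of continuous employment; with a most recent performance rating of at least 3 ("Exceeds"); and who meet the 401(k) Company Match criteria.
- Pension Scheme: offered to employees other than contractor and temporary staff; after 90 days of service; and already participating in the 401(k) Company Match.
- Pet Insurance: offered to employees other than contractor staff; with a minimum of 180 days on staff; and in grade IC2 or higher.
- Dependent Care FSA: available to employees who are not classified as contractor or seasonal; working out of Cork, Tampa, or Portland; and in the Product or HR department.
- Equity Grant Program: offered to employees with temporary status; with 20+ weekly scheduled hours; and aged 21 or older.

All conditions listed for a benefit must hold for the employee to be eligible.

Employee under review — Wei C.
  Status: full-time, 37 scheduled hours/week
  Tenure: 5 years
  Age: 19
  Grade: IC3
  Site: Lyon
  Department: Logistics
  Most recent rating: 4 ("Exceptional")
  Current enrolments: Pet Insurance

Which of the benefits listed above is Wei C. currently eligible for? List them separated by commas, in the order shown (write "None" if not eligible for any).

Pet Insurance

401(k) Company Match — status full-time ✗ (requires seasonal or temporary) → not eligible.
Volunteer Time Off — service 5 years ≥ 1 year ✓; rating 4 ≥ 3 ✓; not eligible for 401(k) Company Match ✗ → not eligible.
Pension Scheme — status full-time ✓ (not excluded); service 5 years ≥ 90 days ✓; not enrolled in 401(k) Company Match ✗ → not eligible.
Pet Insurance — status full-time ✓ (not excluded); service 5 years ≥ 180 days ✓; grade IC3 ≥ IC2 ✓ → eligible.
Dependent Care FSA — status full-time ✓ (not excluded); site Lyon ✗ (not Cork, Tampa, or Portland) → not eligible.
Equity Grant Program — status full-time ✗ (requires temporary) → not eligible.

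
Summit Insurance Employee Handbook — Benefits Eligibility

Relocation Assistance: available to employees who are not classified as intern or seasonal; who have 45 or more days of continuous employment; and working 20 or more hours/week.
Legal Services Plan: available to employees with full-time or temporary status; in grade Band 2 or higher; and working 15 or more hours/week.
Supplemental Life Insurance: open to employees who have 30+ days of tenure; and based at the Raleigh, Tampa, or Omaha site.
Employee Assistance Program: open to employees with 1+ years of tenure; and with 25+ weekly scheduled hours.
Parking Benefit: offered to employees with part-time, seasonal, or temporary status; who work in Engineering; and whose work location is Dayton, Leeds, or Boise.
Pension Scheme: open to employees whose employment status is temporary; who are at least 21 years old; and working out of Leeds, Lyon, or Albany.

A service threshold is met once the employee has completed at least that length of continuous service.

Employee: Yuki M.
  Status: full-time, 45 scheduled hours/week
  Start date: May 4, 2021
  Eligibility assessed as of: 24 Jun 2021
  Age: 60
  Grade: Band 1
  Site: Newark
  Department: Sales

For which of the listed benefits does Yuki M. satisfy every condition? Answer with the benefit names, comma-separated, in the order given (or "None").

Service from May 4, 2021 to 24 Jun 2021: 51 days.
Relocation Assistance — status full-time ✓ (not excluded); service 51 days ≥ 45 days ✓; 45 hrs/wk ≥ 20 ✓ → eligible.
Legal Services Plan — status full-time ✓; grade Band 1 < Band 2 ✗ → not eligible.
Supplemental Life Insurance — service 51 days ≥ 30 days ✓; site Newark ✗ (not Raleigh, Tampa, or Omaha) → not eligible.
Employee Assistance Program — service 51 days < 1 year (≈365 days) ✗ → not eligible.
Parking Benefit — status full-time ✗ (requires part-time, seasonal, or temporary) → not eligible.
Pension Scheme — status full-time ✗ (requires temporary) → not eligible.

Relocation Assistance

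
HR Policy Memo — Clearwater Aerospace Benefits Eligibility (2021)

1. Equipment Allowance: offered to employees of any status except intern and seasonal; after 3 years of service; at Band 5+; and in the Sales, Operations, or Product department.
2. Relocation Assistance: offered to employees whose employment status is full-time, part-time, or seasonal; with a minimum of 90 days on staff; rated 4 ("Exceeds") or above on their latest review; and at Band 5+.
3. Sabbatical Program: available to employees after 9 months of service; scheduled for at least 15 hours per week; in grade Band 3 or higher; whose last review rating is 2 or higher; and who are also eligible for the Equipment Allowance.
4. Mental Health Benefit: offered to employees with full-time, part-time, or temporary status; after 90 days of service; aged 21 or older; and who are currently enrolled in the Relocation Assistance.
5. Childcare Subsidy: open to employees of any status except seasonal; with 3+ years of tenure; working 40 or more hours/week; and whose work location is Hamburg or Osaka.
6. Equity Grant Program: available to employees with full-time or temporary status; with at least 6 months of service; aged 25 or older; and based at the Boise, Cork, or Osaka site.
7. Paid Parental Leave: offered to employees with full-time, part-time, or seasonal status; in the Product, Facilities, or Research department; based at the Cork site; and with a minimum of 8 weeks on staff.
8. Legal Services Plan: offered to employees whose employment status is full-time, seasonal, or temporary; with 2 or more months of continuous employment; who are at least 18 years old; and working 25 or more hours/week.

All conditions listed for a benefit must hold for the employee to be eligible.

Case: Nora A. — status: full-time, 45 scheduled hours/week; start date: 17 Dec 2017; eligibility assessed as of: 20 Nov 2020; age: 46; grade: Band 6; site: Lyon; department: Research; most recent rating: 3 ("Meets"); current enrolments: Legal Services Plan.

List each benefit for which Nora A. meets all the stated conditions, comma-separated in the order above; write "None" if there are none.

Legal Services Plan

Service from 17 Dec 2017 to 20 Nov 2020: 1069 days.
Equipment Allowance — status full-time ✓ (not excluded); service 1069 days < 3 years (≈1095 days) ✗ → not eligible.
Relocation Assistance — status full-time ✓; service 1069 days ≥ 90 days ✓; rating 3 < 4 ✗ → not eligible.
Sabbatical Program — service 1069 days ≥ 9 months (≈270 days) ✓; 45 hrs/wk ≥ 15 ✓; grade Band 6 ≥ Band 3 ✓; rating 3 ≥ 2 ✓; not eligible for Equipment Allowance ✗ → not eligible.
Mental Health Benefit — status full-time ✓; service 1069 days ≥ 90 days ✓; age 46 ≥ 21 ✓; not enrolled in Relocation Assistance ✗ → not eligible.
Childcare Subsidy — status full-time ✓ (not excluded); service 1069 days < 3 years (≈1095 days) ✗ → not eligible.
Equity Grant Program — status full-time ✓; service 1069 days ≥ 6 months (≈180 days) ✓; age 46 ≥ 25 ✓; site Lyon ✗ (not Boise, Cork, or Osaka) → not eligible.
Paid Parental Leave — status full-time ✓; dept Research ✓; site Lyon ✗ (not Cork) → not eligible.
Legal Services Plan — status full-time ✓; service 1069 days ≥ 2 months (≈60 days) ✓; age 46 ≥ 18 ✓; 45 hrs/wk ≥ 25 ✓ → eligible.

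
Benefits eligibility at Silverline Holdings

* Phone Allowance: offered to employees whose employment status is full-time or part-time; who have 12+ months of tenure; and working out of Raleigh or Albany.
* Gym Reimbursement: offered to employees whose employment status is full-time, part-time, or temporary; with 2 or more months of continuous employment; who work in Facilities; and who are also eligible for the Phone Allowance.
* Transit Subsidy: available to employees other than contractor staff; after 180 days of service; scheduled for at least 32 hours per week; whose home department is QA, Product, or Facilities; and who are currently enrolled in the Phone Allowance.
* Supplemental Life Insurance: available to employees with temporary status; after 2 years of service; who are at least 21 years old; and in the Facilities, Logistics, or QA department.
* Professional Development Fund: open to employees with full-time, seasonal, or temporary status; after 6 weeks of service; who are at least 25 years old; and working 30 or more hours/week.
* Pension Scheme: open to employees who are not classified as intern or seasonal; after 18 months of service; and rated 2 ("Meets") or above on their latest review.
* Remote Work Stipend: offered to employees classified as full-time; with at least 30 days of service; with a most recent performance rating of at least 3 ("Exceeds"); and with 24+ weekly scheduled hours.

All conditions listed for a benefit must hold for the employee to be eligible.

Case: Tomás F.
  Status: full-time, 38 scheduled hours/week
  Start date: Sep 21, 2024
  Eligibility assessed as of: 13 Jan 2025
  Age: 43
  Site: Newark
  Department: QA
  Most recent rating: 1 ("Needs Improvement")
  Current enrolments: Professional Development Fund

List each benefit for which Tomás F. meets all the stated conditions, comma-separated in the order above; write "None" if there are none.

Professional Development Fund

Service from Sep 21, 2024 to 13 Jan 2025: 114 days.
Phone Allowance — status full-time ✓; service 114 days < 12 months (≈360 days) ✗ → not eligible.
Gym Reimbursement — status full-time ✓; service 114 days ≥ 2 months (≈60 days) ✓; dept QA ✗ → not eligible.
Transit Subsidy — status full-time ✓ (not excluded); service 114 days < 180 days ✗ → not eligible.
Supplemental Life Insurance — status full-time ✗ (requires temporary) → not eligible.
Professional Development Fund — status full-time ✓; service 114 days ≥ 6 weeks (≈42 days) ✓; age 43 ≥ 25 ✓; 38 hrs/wk ≥ 30 ✓ → eligible.
Pension Scheme — status full-time ✓ (not excluded); service 114 days < 18 months (≈540 days) ✗ → not eligible.
Remote Work Stipend — status full-time ✓; service 114 days ≥ 30 days ✓; rating 1 < 3 ✗ → not eligible.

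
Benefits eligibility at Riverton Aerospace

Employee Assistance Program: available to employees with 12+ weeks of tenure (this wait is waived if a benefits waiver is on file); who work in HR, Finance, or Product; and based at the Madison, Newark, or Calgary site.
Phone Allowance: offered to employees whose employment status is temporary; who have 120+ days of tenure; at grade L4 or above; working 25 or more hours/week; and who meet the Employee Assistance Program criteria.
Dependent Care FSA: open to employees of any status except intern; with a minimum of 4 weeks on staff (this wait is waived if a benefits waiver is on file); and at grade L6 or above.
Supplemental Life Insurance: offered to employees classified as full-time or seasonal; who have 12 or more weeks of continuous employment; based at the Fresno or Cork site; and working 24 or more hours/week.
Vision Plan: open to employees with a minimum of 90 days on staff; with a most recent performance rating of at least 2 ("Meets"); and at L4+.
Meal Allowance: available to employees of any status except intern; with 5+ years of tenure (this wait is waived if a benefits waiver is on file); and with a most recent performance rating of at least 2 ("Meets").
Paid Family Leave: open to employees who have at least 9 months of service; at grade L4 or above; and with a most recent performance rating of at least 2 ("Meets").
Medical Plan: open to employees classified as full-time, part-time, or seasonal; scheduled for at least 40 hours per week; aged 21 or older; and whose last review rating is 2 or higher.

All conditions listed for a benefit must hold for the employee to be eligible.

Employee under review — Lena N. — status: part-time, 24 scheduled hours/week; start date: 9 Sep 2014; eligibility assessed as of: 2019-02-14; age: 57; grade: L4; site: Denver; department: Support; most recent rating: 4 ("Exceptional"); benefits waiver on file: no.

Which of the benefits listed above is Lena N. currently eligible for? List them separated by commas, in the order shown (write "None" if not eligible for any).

Service from 9 Sep 2014 to 2019-02-14: 1619 days.
Employee Assistance Program — no waiver, service 1619 days ≥ 12 weeks (≈84 days) ✓; dept Support ✗ → not eligible.
Phone Allowance — status part-time ✗ (requires temporary) → not eligible.
Dependent Care FSA — status part-time ✓ (not excluded); no waiver, service 1619 days ≥ 4 weeks (≈28 days) ✓; grade L4 < L6 ✗ → not eligible.
Supplemental Life Insurance — status part-time ✗ (requires full-time or seasonal) → not eligible.
Vision Plan — service 1619 days ≥ 90 days ✓; rating 4 ≥ 2 ✓; grade L4 ≥ L4 ✓ → eligible.
Meal Allowance — status part-time ✓ (not excluded); no waiver, service 1619 days < 5 years (≈1825 days) ✗ → not eligible.
Paid Family Leave — service 1619 days ≥ 9 months (≈270 days) ✓; grade L4 ≥ L4 ✓; rating 4 ≥ 2 ✓ → eligible.
Medical Plan — status part-time ✓; 24 hrs/wk < 40 ✗ → not eligible.

Vision Plan, Paid Family Leave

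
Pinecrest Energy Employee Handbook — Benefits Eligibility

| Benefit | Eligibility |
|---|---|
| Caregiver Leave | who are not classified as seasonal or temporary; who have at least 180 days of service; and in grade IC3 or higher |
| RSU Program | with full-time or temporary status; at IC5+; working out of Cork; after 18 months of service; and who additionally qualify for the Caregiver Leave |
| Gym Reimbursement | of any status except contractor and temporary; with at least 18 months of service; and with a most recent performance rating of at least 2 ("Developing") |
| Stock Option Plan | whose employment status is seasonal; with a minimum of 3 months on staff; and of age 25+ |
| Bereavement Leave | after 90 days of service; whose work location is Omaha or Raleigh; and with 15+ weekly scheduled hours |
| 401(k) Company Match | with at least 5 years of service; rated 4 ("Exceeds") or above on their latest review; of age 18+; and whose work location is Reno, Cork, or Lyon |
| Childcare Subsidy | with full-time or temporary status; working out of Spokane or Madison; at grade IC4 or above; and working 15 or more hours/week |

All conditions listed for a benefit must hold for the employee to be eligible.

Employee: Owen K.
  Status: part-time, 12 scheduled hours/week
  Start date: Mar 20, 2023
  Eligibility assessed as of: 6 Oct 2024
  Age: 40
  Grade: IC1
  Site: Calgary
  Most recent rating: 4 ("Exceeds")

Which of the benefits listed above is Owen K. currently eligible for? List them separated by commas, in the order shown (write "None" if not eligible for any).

Service from Mar 20, 2023 to 6 Oct 2024: 566 days.
Caregiver Leave — status part-time ✓ (not excluded); service 566 days ≥ 180 days ✓; grade IC1 < IC3 ✗ → not eligible.
RSU Program — status part-time ✗ (requires full-time or temporary) → not eligible.
Gym Reimbursement — status part-time ✓ (not excluded); service 566 days ≥ 18 months (≈540 days) ✓; rating 4 ≥ 2 ✓ → eligible.
Stock Option Plan — status part-time ✗ (requires seasonal) → not eligible.
Bereavement Leave — service 566 days ≥ 90 days ✓; site Calgary ✗ (not Omaha or Raleigh) → not eligible.
401(k) Company Match — service 566 days < 5 years (≈1825 days) ✗ → not eligible.
Childcare Subsidy — status part-time ✗ (requires full-time or temporary) → not eligible.

Gym Reimbursement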